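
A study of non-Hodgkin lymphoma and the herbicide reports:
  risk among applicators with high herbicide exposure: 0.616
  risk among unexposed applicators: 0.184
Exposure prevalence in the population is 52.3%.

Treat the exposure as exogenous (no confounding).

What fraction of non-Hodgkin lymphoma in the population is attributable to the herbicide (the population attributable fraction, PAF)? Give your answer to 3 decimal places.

Let p₁ = 0.616, p₀ = 0.184.
Overall risk P(Y=1) = π·p₁ + (1−π)·p₀ = 0.523×0.616 + 0.477×0.184 = 0.40994.
Under exogeneity, PAF = [P(Y=1) − p₀] / P(Y=1).
PAF = (0.40994 − 0.184) / 0.40994 ≈ 0.5511

PAF ≈ 0.551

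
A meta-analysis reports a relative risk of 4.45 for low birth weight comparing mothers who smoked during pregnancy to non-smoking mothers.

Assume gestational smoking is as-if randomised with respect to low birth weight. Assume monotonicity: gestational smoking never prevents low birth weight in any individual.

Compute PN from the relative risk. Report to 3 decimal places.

Under exogeneity and monotonicity, PN = (RR − 1) / RR = 1 − 1/RR.
PN = (4.45 − 1) / 4.45 = 3.45 / 4.45 ≈ 0.7753

PN ≈ 0.775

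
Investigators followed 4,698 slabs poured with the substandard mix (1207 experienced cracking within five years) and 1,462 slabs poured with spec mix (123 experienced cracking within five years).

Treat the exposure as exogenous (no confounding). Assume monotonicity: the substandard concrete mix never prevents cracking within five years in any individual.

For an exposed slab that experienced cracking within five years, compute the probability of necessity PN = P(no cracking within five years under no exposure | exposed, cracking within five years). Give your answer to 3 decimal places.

p₁ = P(outcome | exposed) = 1207/4698 = 0.25692
p₀ = P(outcome | unexposed) = 123/1462 = 0.084131
Under exogeneity and monotonicity, PN = (p₁ − p₀) / p₁.
PN = (0.25692 − 0.084131) / 0.25692 = 0.17279 / 0.25692 ≈ 0.6725

PN ≈ 0.673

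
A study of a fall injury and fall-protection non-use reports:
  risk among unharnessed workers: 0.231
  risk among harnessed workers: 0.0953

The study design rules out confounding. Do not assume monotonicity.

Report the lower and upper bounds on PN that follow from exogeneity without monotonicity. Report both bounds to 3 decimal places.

0.587 ≤ PN ≤ 1.000

Let p₁ = 0.231, p₀ = 0.0953.
Under exogeneity alone the bounds on PN are max{0,(p₁−p₀)/p₁} ≤ PN ≤ min{1,(1−p₀)/p₁}.
  lower = (p₁ − p₀)/p₁ = 0.1357 / 0.231 ≈ 0.5874
  upper = min{1, (1 − p₀)/p₁} = 0.9047 / 0.231 ≈ 3.9165 → capped at 1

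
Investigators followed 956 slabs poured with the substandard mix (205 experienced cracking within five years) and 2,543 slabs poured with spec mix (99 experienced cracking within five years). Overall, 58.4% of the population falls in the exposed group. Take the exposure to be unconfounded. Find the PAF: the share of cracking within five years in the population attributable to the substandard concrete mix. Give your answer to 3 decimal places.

p₁ = P(outcome | exposed) = 205/956 = 0.21444
p₀ = P(outcome | unexposed) = 99/2543 = 0.03893
Overall risk P(Y=1) = π·p₁ + (1−π)·p₀ = 0.584×0.21444 + 0.416×0.03893 = 0.14143.
Under exogeneity, PAF = [P(Y=1) − p₀] / P(Y=1).
PAF = (0.14143 − 0.03893) / 0.14143 ≈ 0.7247

PAF ≈ 0.725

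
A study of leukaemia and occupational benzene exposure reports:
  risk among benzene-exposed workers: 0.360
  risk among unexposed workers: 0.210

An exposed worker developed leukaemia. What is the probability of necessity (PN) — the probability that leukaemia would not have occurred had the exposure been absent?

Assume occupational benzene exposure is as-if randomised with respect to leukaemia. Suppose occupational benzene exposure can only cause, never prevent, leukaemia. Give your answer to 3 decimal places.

Let p₁ = 0.36, p₀ = 0.21.
Under exogeneity and monotonicity, PN = (p₁ − p₀) / p₁.
PN = (0.36 − 0.21) / 0.36 = 0.15 / 0.36 ≈ 0.4167

PN ≈ 0.417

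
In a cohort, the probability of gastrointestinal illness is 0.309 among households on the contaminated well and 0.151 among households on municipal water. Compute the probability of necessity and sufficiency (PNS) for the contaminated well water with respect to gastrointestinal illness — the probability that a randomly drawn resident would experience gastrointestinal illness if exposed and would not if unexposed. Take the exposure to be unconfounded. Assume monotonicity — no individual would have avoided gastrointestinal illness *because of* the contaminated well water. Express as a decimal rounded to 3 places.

PNS ≈ 0.158

Let p₁ = 0.309, p₀ = 0.151.
Under exogeneity and monotonicity, PNS = p₁ − p₀.
PNS = 0.309 − 0.151 = 0.158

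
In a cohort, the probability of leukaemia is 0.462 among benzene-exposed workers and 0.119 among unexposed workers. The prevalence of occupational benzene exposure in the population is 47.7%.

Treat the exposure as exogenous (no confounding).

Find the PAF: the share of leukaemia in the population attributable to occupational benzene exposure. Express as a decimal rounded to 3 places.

PAF ≈ 0.579

Let p₁ = 0.462, p₀ = 0.119.
Overall risk P(Y=1) = π·p₁ + (1−π)·p₀ = 0.477×0.462 + 0.523×0.119 = 0.28261.
Under exogeneity, PAF = [P(Y=1) − p₀] / P(Y=1).
PAF = (0.28261 − 0.119) / 0.28261 ≈ 0.5789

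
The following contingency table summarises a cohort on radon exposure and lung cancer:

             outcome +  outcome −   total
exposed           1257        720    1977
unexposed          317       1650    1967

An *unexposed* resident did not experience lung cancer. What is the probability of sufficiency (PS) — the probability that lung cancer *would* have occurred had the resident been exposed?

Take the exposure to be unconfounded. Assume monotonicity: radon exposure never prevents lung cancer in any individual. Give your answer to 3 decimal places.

p₁ = P(outcome | exposed) = 1257/1977 = 0.63581
p₀ = P(outcome | unexposed) = 317/1967 = 0.16116
Under exogeneity and monotonicity, PS = (p₁ − p₀)/(1 − p₀).
PS = (0.63581 − 0.16116) / 0.83884 ≈ 0.5658

PS ≈ 0.566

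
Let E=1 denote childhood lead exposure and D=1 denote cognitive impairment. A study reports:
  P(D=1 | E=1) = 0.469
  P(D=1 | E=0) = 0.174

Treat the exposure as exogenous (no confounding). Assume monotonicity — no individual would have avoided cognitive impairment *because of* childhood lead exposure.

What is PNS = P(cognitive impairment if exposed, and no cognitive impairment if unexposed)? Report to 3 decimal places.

PNS ≈ 0.295

Let p₁ = 0.469, p₀ = 0.174.
Under exogeneity and monotonicity, PNS = p₁ − p₀.
PNS = 0.469 − 0.174 = 0.295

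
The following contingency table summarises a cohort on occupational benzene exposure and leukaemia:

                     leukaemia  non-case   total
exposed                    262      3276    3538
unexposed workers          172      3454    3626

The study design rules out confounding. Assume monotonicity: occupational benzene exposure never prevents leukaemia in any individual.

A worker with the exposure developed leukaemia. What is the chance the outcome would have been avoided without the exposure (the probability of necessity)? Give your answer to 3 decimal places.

p₁ = P(outcome | exposed) = 262/3538 = 0.074053
p₀ = P(outcome | unexposed) = 172/3626 = 0.047435
Under exogeneity and monotonicity, PN = (p₁ − p₀)/p₁.
PN = (0.074053 − 0.047435) / 0.074053 ≈ 0.3594

PN ≈ 0.359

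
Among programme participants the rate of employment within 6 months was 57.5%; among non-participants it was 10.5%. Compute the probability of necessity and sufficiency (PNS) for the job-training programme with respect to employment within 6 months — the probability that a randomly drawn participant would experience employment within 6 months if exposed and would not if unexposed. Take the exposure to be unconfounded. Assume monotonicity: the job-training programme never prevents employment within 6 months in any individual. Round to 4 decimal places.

PNS ≈ 0.4700

p₁ = 0.575, p₀ = 0.105.
Under exogeneity and monotonicity, PNS = p₁ − p₀.
PNS = 0.575 − 0.105 = 0.47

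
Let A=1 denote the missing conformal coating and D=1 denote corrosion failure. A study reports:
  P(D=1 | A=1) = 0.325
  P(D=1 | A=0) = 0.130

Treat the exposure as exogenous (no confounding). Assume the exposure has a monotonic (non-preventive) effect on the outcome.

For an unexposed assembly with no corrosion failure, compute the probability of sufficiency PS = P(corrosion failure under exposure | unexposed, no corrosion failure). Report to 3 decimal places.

Let p₁ = 0.325, p₀ = 0.13.
Under exogeneity and monotonicity, PS = (p₁ − p₀) / (1 − p₀).
PS = (0.325 − 0.13) / (1 − 0.13) = 0.195 / 0.87 ≈ 0.2241

PS ≈ 0.224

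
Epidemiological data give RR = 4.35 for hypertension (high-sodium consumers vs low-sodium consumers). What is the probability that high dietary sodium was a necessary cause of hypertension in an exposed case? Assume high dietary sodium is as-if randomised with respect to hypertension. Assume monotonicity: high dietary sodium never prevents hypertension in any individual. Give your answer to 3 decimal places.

PN ≈ 0.770

Under exogeneity and monotonicity, PN = (RR − 1) / RR = 1 − 1/RR.
PN = (4.35 − 1) / 4.35 = 3.35 / 4.35 ≈ 0.7701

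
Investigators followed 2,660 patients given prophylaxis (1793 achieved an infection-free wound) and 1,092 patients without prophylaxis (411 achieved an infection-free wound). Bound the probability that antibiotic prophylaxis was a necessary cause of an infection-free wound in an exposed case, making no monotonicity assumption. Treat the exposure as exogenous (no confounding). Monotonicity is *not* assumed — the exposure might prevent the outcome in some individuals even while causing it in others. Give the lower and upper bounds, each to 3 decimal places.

0.442 ≤ PN ≤ 0.925

p₁ = P(outcome | exposed) = 1793/2660 = 0.67406
p₀ = P(outcome | unexposed) = 411/1092 = 0.37637
Under exogeneity alone the bounds on PN are max{0,(p₁−p₀)/p₁} ≤ PN ≤ min{1,(1−p₀)/p₁}.
  lower = (p₁ − p₀)/p₁ = 0.29769 / 0.67406 ≈ 0.4416
  upper = min{1, (1 − p₀)/p₁} = 0.62363 / 0.67406 ≈ 0.9252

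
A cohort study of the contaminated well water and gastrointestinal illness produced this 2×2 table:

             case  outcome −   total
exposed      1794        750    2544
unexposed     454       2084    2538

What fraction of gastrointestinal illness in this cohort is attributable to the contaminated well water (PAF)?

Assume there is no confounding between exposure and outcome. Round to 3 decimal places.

PAF ≈ 0.596

p₁ = P(outcome | exposed) = 1794/2544 = 0.70519
p₀ = P(outcome | unexposed) = 454/2538 = 0.17888
Exposure prevalence π = 2544/5082 = 0.50059; overall risk P(Y=1) = 0.44235.
Under exogeneity, PAF = [P(Y=1) − p₀]/P(Y=1).
PAF = (0.44235 − 0.17888) / 0.44235 ≈ 0.5956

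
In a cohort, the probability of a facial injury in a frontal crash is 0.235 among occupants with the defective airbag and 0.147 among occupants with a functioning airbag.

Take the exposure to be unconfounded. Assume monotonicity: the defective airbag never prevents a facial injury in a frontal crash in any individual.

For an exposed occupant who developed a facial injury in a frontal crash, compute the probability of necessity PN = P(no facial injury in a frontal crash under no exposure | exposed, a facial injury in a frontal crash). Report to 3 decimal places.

Let p₁ = 0.235, p₀ = 0.147.
Under exogeneity and monotonicity, PN = (p₁ − p₀) / p₁.
PN = (0.235 − 0.147) / 0.235 = 0.088 / 0.235 ≈ 0.3745

PN ≈ 0.374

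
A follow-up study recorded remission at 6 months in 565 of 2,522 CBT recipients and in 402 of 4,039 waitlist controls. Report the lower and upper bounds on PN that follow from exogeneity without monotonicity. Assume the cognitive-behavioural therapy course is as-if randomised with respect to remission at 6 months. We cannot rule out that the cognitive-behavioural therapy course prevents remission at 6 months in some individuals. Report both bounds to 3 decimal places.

p₁ = P(outcome | exposed) = 565/2522 = 0.22403
p₀ = P(outcome | unexposed) = 402/4039 = 0.09953
Under exogeneity alone the bounds on PN are max{0,(p₁−p₀)/p₁} ≤ PN ≤ min{1,(1−p₀)/p₁}.
  lower = (p₁ − p₀)/p₁ = 0.1245 / 0.22403 ≈ 0.5557
  upper = min{1, (1 − p₀)/p₁} = 0.90047 / 0.22403 ≈ 4.0194 → capped at 1

0.556 ≤ PN ≤ 1.000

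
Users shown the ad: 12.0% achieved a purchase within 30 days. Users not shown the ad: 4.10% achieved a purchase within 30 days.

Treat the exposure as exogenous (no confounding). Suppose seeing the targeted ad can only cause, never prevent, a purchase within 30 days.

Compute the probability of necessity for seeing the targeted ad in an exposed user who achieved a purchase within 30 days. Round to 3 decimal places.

p₁ = 0.12, p₀ = 0.041.
Under exogeneity and monotonicity, PN = (p₁ − p₀) / p₁.
PN = (0.12 − 0.041) / 0.12 = 0.079 / 0.12 ≈ 0.6583

PN ≈ 0.658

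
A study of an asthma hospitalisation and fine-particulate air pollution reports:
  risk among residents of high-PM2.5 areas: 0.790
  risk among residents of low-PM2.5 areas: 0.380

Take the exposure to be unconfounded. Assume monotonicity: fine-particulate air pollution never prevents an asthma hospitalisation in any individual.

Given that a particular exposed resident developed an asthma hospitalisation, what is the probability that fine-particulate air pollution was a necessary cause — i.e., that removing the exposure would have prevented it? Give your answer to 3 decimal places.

PN ≈ 0.519

Let p₁ = 0.79, p₀ = 0.38.
Under exogeneity and monotonicity, PN = (p₁ − p₀) / p₁.
PN = (0.79 − 0.38) / 0.79 = 0.41 / 0.79 ≈ 0.5190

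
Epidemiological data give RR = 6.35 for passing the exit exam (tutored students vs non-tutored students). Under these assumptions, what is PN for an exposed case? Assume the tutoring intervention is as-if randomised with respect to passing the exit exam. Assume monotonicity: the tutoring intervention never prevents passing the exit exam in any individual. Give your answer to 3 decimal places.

Under exogeneity and monotonicity, PN = (RR − 1) / RR = 1 − 1/RR.
PN = (6.35 − 1) / 6.35 = 5.35 / 6.35 ≈ 0.8425

PN ≈ 0.843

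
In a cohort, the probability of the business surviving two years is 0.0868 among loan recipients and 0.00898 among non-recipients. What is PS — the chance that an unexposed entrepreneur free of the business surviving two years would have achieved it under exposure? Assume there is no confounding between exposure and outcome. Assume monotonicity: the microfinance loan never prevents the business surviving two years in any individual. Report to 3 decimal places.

Let p₁ = 0.0868, p₀ = 0.00898.
Under exogeneity and monotonicity, PS = (p₁ − p₀) / (1 − p₀).
PS = (0.0868 − 0.00898) / (1 − 0.00898) = 0.07782 / 0.99102 ≈ 0.0785

PS ≈ 0.079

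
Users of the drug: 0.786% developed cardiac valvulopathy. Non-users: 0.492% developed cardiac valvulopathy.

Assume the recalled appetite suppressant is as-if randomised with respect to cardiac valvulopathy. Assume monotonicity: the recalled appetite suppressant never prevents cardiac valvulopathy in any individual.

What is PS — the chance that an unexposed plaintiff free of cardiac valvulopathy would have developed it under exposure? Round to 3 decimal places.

p₁ = 0.00786, p₀ = 0.00492.
Under exogeneity and monotonicity, PS = (p₁ − p₀) / (1 − p₀).
PS = (0.00786 − 0.00492) / (1 − 0.00492) = 0.00294 / 0.99508 ≈ 0.0030

PS ≈ 0.003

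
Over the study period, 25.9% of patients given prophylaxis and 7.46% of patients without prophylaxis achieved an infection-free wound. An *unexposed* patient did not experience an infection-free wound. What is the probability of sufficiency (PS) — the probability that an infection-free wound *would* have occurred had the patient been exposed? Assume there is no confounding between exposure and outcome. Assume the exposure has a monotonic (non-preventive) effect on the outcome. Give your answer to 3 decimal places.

PS ≈ 0.199

p₁ = 0.259, p₀ = 0.0746.
Under exogeneity and monotonicity, PS = (p₁ − p₀) / (1 − p₀).
PS = (0.259 − 0.0746) / (1 − 0.0746) = 0.1844 / 0.9254 ≈ 0.1993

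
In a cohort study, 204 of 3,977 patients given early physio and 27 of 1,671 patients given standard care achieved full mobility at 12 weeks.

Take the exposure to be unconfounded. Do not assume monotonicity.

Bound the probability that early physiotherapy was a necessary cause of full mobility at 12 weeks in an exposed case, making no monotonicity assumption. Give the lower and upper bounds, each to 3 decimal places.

0.685 ≤ PN ≤ 1.000

p₁ = P(outcome | exposed) = 204/3977 = 0.051295
p₀ = P(outcome | unexposed) = 27/1671 = 0.016158
Under exogeneity alone the bounds on PN are max{0,(p₁−p₀)/p₁} ≤ PN ≤ min{1,(1−p₀)/p₁}.
  lower = (p₁ − p₀)/p₁ = 0.035137 / 0.051295 ≈ 0.6850
  upper = min{1, (1 − p₀)/p₁} = 0.98384 / 0.051295 ≈ 19.1801 → capped at 1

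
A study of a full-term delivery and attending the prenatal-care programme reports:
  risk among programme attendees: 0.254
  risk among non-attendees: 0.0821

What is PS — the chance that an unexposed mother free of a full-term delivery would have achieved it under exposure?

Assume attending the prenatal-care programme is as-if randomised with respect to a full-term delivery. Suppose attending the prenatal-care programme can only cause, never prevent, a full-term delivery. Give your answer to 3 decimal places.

PS ≈ 0.187

Let p₁ = 0.254, p₀ = 0.0821.
Under exogeneity and monotonicity, PS = (p₁ − p₀) / (1 − p₀).
PS = (0.254 − 0.0821) / (1 − 0.0821) = 0.1719 / 0.9179 ≈ 0.1873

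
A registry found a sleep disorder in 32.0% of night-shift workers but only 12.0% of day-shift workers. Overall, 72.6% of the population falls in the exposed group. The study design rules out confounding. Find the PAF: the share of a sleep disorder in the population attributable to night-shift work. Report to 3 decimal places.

p₁ = 0.32, p₀ = 0.12.
Overall risk P(Y=1) = π·p₁ + (1−π)·p₀ = 0.726×0.32 + 0.274×0.12 = 0.2652.
Under exogeneity, PAF = [P(Y=1) − p₀] / P(Y=1).
PAF = (0.2652 − 0.12) / 0.2652 ≈ 0.5475

PAF ≈ 0.548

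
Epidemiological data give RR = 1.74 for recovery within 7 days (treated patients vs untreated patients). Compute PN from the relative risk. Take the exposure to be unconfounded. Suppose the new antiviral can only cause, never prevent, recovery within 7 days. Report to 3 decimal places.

PN ≈ 0.425

Under exogeneity and monotonicity, PN = (RR − 1) / RR = 1 − 1/RR.
PN = (1.74 − 1) / 1.74 = 0.74 / 1.74 ≈ 0.4253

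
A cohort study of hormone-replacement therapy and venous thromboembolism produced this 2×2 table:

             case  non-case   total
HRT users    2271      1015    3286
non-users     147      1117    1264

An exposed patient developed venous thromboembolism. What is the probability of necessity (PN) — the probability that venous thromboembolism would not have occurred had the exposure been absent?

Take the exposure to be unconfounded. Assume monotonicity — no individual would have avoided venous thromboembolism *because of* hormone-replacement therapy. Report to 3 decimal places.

PN ≈ 0.832

p₁ = P(outcome | exposed) = 2271/3286 = 0.69111
p₀ = P(outcome | unexposed) = 147/1264 = 0.1163
Under exogeneity and monotonicity, PN = (p₁ − p₀)/p₁.
PN = (0.69111 − 0.1163) / 0.69111 ≈ 0.8317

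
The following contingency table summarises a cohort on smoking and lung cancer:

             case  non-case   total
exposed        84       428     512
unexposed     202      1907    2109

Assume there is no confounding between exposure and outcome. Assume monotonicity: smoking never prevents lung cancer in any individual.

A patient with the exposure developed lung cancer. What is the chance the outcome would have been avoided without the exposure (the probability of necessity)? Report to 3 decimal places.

PN ≈ 0.416

p₁ = P(outcome | exposed) = 84/512 = 0.16406
p₀ = P(outcome | unexposed) = 202/2109 = 0.09578
Under exogeneity and monotonicity, PN = (p₁ − p₀)/p₁.
PN = (0.16406 − 0.09578) / 0.16406 ≈ 0.4162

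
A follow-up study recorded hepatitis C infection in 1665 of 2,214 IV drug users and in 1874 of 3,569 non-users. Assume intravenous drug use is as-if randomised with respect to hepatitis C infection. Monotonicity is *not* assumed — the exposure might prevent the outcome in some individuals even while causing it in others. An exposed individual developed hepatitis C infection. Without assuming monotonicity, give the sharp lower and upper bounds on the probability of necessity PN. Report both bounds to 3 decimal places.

p₁ = P(outcome | exposed) = 1665/2214 = 0.75203
p₀ = P(outcome | unexposed) = 1874/3569 = 0.52508
Under exogeneity alone the bounds on PN are max{0,(p₁−p₀)/p₁} ≤ PN ≤ min{1,(1−p₀)/p₁}.
  lower = (p₁ − p₀)/p₁ = 0.22696 / 0.75203 ≈ 0.3018
  upper = min{1, (1 − p₀)/p₁} = 0.47492 / 0.75203 ≈ 0.6315

0.302 ≤ PN ≤ 0.632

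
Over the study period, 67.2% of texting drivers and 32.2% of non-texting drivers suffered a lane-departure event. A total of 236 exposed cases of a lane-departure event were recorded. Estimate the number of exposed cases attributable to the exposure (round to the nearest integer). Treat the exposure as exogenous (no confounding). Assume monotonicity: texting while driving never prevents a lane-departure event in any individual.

p₁ = 0.672, p₀ = 0.322.
PN = (p₁ − p₀)/p₁ = (0.672 − 0.322) / 0.672 ≈ 0.52083.
Attributable cases ≈ PN × (exposed cases) = 0.52083 × 236 ≈ 122.92.

about 123 cases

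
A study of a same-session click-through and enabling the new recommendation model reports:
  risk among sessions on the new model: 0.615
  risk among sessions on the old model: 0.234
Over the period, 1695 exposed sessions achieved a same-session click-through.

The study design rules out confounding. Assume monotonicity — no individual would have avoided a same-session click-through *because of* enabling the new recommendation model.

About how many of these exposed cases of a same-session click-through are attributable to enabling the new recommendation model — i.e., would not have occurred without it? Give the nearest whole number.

about 1050 cases

Let p₁ = 0.615, p₀ = 0.234.
PN = (p₁ − p₀)/p₁ = (0.615 − 0.234) / 0.615 ≈ 0.61951.
Attributable cases ≈ PN × (exposed cases) = 0.61951 × 1695 ≈ 1050.07.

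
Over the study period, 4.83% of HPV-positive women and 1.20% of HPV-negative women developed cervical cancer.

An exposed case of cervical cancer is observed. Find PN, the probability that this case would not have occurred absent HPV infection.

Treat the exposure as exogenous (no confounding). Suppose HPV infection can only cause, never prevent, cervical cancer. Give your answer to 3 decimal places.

PN ≈ 0.752

p₁ = 0.0483, p₀ = 0.012.
Under exogeneity and monotonicity, PN = (p₁ − p₀) / p₁.
PN = (0.0483 − 0.012) / 0.0483 = 0.0363 / 0.0483 ≈ 0.7516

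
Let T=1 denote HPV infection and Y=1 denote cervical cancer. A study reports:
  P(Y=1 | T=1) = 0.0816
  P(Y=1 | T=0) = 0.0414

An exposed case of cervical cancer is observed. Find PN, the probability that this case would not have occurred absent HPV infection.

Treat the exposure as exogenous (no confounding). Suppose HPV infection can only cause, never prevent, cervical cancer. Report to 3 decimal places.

PN ≈ 0.493

Let p₁ = 0.0816, p₀ = 0.0414.
Under exogeneity and monotonicity, PN = (p₁ − p₀) / p₁.
PN = (0.0816 − 0.0414) / 0.0816 = 0.0402 / 0.0816 ≈ 0.4926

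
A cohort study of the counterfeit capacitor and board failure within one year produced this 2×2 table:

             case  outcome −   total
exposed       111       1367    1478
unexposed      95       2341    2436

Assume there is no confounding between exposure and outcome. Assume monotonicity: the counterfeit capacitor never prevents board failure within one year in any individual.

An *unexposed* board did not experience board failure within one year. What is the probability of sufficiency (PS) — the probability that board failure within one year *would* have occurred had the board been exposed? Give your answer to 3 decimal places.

p₁ = P(outcome | exposed) = 111/1478 = 0.075101
p₀ = P(outcome | unexposed) = 95/2436 = 0.038998
Under exogeneity and monotonicity, PS = (p₁ − p₀)/(1 − p₀).
PS = (0.075101 − 0.038998) / 0.961 ≈ 0.0376

PS ≈ 0.038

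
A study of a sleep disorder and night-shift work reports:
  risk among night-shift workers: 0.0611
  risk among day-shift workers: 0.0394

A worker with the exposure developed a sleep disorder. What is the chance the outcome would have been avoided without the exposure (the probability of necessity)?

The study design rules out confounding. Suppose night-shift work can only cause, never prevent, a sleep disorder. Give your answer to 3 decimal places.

PN ≈ 0.355

Let p₁ = 0.0611, p₀ = 0.0394.
Under exogeneity and monotonicity, PN = (p₁ − p₀) / p₁.
PN = (0.0611 − 0.0394) / 0.0611 = 0.0217 / 0.0611 ≈ 0.3552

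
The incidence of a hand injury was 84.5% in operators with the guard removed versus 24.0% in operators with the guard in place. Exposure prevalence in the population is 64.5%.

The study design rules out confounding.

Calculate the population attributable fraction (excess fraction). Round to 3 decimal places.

p₁ = 0.845, p₀ = 0.24.
Overall risk P(Y=1) = π·p₁ + (1−π)·p₀ = 0.645×0.845 + 0.355×0.24 = 0.63023.
Under exogeneity, PAF = [P(Y=1) − p₀] / P(Y=1).
PAF = (0.63023 − 0.24) / 0.63023 ≈ 0.6192

PAF ≈ 0.619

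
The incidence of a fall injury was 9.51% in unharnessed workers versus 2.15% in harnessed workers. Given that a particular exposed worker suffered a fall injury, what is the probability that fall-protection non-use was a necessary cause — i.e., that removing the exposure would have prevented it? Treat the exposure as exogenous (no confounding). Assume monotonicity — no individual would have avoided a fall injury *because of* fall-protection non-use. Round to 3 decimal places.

PN ≈ 0.774

p₁ = 0.0951, p₀ = 0.0215.
Under exogeneity and monotonicity, PN = (p₁ − p₀) / p₁.
PN = (0.0951 − 0.0215) / 0.0951 = 0.0736 / 0.0951 ≈ 0.7739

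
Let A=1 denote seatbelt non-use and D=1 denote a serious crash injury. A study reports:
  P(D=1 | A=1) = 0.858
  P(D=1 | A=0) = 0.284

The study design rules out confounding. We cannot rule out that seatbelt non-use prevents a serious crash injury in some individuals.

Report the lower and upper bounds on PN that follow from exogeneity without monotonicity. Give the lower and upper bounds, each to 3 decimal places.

0.669 ≤ PN ≤ 0.834

Let p₁ = 0.858, p₀ = 0.284.
Under exogeneity alone the bounds on PN are max{0,(p₁−p₀)/p₁} ≤ PN ≤ min{1,(1−p₀)/p₁}.
  lower = (p₁ − p₀)/p₁ = 0.574 / 0.858 ≈ 0.6690
  upper = min{1, (1 − p₀)/p₁} = 0.716 / 0.858 ≈ 0.8345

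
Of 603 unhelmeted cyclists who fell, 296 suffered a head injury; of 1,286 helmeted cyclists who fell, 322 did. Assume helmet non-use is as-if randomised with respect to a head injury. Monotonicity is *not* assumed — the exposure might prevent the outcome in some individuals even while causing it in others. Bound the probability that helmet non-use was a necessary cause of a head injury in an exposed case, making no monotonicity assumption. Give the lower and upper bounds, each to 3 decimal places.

0.490 ≤ PN ≤ 1.000

p₁ = P(outcome | exposed) = 296/603 = 0.49088
p₀ = P(outcome | unexposed) = 322/1286 = 0.25039
Under exogeneity alone the bounds on PN are max{0,(p₁−p₀)/p₁} ≤ PN ≤ min{1,(1−p₀)/p₁}.
  lower = (p₁ − p₀)/p₁ = 0.24049 / 0.49088 ≈ 0.4899
  upper = min{1, (1 − p₀)/p₁} = 0.74961 / 0.49088 ≈ 1.5271 → capped at 1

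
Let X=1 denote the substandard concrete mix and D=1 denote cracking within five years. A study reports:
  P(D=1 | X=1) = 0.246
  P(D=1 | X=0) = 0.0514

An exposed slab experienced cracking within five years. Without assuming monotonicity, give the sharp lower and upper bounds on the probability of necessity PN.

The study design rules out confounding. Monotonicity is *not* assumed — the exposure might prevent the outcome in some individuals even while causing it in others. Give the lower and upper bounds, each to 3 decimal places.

0.791 ≤ PN ≤ 1.000

Let p₁ = 0.246, p₀ = 0.0514.
Under exogeneity alone the bounds on PN are max{0,(p₁−p₀)/p₁} ≤ PN ≤ min{1,(1−p₀)/p₁}.
  lower = (p₁ − p₀)/p₁ = 0.1946 / 0.246 ≈ 0.7911
  upper = min{1, (1 − p₀)/p₁} = 0.9486 / 0.246 ≈ 3.8561 → capped at 1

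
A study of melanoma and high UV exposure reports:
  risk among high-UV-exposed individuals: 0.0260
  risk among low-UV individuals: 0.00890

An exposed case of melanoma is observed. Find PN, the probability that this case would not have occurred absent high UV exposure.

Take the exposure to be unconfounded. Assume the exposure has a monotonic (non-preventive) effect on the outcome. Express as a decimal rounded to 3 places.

Let p₁ = 0.026, p₀ = 0.0089.
Under exogeneity and monotonicity, PN = (p₁ − p₀) / p₁.
PN = (0.026 − 0.0089) / 0.026 = 0.0171 / 0.026 ≈ 0.6577

PN ≈ 0.658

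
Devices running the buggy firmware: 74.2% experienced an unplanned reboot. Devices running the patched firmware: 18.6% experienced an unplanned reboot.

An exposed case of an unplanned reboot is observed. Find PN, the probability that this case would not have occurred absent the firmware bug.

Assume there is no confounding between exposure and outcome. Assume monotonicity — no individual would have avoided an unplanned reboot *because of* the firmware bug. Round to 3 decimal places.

PN ≈ 0.749

p₁ = 0.742, p₀ = 0.186.
Under exogeneity and monotonicity, PN = (p₁ − p₀) / p₁.
PN = (0.742 − 0.186) / 0.742 = 0.556 / 0.742 ≈ 0.7493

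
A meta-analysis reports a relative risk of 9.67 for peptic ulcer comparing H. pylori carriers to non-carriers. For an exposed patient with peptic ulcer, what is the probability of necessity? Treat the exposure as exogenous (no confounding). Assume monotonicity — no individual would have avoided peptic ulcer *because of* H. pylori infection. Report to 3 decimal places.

PN ≈ 0.897

Under exogeneity and monotonicity, PN = (RR − 1) / RR = 1 − 1/RR.
PN = (9.67 − 1) / 9.67 = 8.67 / 9.67 ≈ 0.8966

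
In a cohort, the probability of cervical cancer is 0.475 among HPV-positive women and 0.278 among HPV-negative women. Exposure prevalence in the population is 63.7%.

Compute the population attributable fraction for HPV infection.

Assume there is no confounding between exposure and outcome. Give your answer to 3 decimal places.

Let p₁ = 0.475, p₀ = 0.278.
Overall risk P(Y=1) = π·p₁ + (1−π)·p₀ = 0.637×0.475 + 0.363×0.278 = 0.40349.
Under exogeneity, PAF = [P(Y=1) − p₀] / P(Y=1).
PAF = (0.40349 − 0.278) / 0.40349 ≈ 0.3110

PAF ≈ 0.311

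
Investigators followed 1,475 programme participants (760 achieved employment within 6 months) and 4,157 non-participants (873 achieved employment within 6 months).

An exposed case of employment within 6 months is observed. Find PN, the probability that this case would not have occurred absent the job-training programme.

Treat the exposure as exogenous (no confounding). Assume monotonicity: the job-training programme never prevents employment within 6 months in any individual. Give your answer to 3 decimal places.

PN ≈ 0.592

p₁ = P(outcome | exposed) = 760/1475 = 0.51525
p₀ = P(outcome | unexposed) = 873/4157 = 0.21001
Under exogeneity and monotonicity, PN = (p₁ − p₀) / p₁.
PN = (0.51525 − 0.21001) / 0.51525 = 0.30525 / 0.51525 ≈ 0.5924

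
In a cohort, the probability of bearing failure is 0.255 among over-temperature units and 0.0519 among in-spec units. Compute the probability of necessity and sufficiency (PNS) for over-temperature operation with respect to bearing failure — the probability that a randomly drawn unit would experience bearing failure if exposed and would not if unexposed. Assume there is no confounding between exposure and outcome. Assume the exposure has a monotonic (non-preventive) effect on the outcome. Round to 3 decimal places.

Let p₁ = 0.255, p₀ = 0.0519.
Under exogeneity and monotonicity, PNS = p₁ − p₀.
PNS = 0.255 − 0.0519 = 0.2031

PNS ≈ 0.203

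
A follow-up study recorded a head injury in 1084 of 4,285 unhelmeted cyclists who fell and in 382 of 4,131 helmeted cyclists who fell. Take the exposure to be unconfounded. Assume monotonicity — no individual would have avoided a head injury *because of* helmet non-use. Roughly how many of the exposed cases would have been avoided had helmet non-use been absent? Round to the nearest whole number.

about 688 cases

p₁ = P(outcome | exposed) = 1084/4285 = 0.25298
p₀ = P(outcome | unexposed) = 382/4131 = 0.092472
PN = (p₁ − p₀)/p₁ = (0.25298 − 0.092472) / 0.25298 ≈ 0.63446.
Attributable cases ≈ PN × (exposed cases) = 0.63446 × 1084 ≈ 687.76.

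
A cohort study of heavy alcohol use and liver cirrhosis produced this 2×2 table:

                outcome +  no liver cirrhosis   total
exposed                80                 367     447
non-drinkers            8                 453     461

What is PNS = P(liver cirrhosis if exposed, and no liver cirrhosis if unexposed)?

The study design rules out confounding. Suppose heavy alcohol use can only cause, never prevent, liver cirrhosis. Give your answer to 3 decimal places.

PNS ≈ 0.162

p₁ = P(outcome | exposed) = 80/447 = 0.17897
p₀ = P(outcome | unexposed) = 8/461 = 0.017354
Under exogeneity and monotonicity, PNS = p₁ − p₀.
PNS = 0.17897 − 0.017354 = 0.16162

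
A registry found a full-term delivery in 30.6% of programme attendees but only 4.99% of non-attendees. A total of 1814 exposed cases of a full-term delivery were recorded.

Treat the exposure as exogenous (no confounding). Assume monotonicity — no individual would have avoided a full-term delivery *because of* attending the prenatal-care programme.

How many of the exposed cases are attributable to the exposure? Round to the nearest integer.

p₁ = 0.306, p₀ = 0.0499.
PN = (p₁ − p₀)/p₁ = (0.306 − 0.0499) / 0.306 ≈ 0.83693.
Attributable cases ≈ PN × (exposed cases) = 0.83693 × 1814 ≈ 1518.19.

about 1518 cases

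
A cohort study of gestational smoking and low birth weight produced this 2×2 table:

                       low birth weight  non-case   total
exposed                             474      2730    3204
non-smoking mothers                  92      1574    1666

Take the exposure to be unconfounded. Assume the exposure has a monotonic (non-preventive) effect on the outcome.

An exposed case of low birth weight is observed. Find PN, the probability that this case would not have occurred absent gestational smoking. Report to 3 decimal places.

PN ≈ 0.627

p₁ = P(outcome | exposed) = 474/3204 = 0.14794
p₀ = P(outcome | unexposed) = 92/1666 = 0.055222
Under exogeneity and monotonicity, PN = (p₁ − p₀)/p₁.
PN = (0.14794 − 0.055222) / 0.14794 ≈ 0.6267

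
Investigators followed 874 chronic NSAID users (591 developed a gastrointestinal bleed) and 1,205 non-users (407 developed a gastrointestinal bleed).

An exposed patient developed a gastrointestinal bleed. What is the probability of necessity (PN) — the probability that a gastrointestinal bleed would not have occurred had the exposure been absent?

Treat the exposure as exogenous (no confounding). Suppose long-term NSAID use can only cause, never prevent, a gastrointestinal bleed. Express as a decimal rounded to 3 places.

PN ≈ 0.501

p₁ = P(outcome | exposed) = 591/874 = 0.6762
p₀ = P(outcome | unexposed) = 407/1205 = 0.33776
Under exogeneity and monotonicity, PN = (p₁ − p₀) / p₁.
PN = (0.6762 − 0.33776) / 0.6762 = 0.33844 / 0.6762 ≈ 0.5005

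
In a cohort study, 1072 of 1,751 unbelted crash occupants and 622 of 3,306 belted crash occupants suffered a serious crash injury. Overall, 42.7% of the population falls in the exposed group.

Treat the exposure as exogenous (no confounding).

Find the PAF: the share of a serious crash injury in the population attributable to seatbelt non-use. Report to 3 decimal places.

PAF ≈ 0.490

p₁ = P(outcome | exposed) = 1072/1751 = 0.61222
p₀ = P(outcome | unexposed) = 622/3306 = 0.18814
Overall risk P(Y=1) = π·p₁ + (1−π)·p₀ = 0.427×0.61222 + 0.573×0.18814 = 0.36922.
Under exogeneity, PAF = [P(Y=1) − p₀] / P(Y=1).
PAF = (0.36922 − 0.18814) / 0.36922 ≈ 0.4904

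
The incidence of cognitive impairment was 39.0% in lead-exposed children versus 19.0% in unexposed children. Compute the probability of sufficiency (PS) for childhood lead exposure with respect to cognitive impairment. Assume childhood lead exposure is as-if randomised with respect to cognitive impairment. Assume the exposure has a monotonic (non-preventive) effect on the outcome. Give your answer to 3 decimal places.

PS ≈ 0.247

p₁ = 0.39, p₀ = 0.19.
Under exogeneity and monotonicity, PS = (p₁ − p₀) / (1 − p₀).
PS = (0.39 − 0.19) / (1 − 0.19) = 0.2 / 0.81 ≈ 0.2469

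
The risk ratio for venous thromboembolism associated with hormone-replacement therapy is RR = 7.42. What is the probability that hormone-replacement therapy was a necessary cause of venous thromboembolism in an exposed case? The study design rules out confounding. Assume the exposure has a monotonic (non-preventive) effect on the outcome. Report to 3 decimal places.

Under exogeneity and monotonicity, PN = (RR − 1) / RR = 1 − 1/RR.
PN = (7.42 − 1) / 7.42 = 6.42 / 7.42 ≈ 0.8652

PN ≈ 0.865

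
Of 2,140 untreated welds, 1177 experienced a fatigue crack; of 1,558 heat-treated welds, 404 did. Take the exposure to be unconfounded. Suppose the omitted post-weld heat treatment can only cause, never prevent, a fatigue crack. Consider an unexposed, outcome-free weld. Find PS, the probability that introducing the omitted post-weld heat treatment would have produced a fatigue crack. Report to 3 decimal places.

PS ≈ 0.392

p₁ = P(outcome | exposed) = 1177/2140 = 0.55
p₀ = P(outcome | unexposed) = 404/1558 = 0.25931
Under exogeneity and monotonicity, PS = (p₁ − p₀) / (1 − p₀).
PS = (0.55 − 0.25931) / (1 − 0.25931) = 0.29069 / 0.74069 ≈ 0.3925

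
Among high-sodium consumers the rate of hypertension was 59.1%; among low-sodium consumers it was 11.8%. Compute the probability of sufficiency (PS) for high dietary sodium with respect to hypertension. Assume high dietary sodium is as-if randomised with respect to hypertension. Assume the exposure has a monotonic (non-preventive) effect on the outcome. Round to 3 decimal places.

p₁ = 0.591, p₀ = 0.118.
Under exogeneity and monotonicity, PS = (p₁ − p₀) / (1 − p₀).
PS = (0.591 − 0.118) / (1 − 0.118) = 0.473 / 0.882 ≈ 0.5363

PS ≈ 0.536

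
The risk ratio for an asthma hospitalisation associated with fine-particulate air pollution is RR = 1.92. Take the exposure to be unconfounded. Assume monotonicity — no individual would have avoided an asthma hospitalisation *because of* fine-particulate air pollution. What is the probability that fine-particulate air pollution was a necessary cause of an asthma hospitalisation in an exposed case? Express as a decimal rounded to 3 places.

PN ≈ 0.479

Under exogeneity and monotonicity, PN = (RR − 1) / RR = 1 − 1/RR.
PN = (1.92 − 1) / 1.92 = 0.92 / 1.92 ≈ 0.4792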